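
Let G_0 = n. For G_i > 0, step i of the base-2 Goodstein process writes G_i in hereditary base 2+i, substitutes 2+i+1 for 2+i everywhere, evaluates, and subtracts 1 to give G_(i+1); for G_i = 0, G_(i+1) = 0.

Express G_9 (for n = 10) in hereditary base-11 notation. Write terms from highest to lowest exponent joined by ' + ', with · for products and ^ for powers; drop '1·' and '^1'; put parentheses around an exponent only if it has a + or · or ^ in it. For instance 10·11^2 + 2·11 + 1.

5·11^11 + 5·11^5 + 5·11^4 + 5·11^3 + 5·11^2 + 5·11

base 2: 10 = 2^(2 + 1) + 2; at 3: 3^(3 + 1) + 3 = 84; next = 83
base 3: 83 = 3^(3 + 1) + 2; at 4: 4^(4 + 1) + 2 = 1026; next = 1025
base 4: 1025 = 4^(4 + 1) + 1; at 5: 5^(5 + 1) + 1 = 15626; next = 15625
base 5: 15625 = 5^(5 + 1); at 6: 6^(6 + 1) = 279936; next = 279935
base 6: 279935 = 5·6^6 + 5·6^5 + 5·6^4 + 5·6^3 + 5·6^2 + 5·6 + 5; at 7: 5·7^7 + 5·7^5 + 5·7^4 + 5·7^3 + 5·7^2 + 5·7 + 5 = 4215755; next = 4215754
base 7: 4215754 = 5·7^7 + 5·7^5 + 5·7^4 + 5·7^3 + 5·7^2 + 5·7 + 4; at 8: 5·8^8 + 5·8^5 + 5·8^4 + 5·8^3 + 5·8^2 + 5·8 + 4 = 84073324; next = 84073323
base 8: 84073323 = 5·8^8 + 5·8^5 + 5·8^4 + 5·8^3 + 5·8^2 + 5·8 + 3; at 9: 5·9^9 + 5·9^5 + 5·9^4 + 5·9^3 + 5·9^2 + 5·9 + 3 = 1937434593; next = 1937434592
base 9: 1937434592 = 5·9^9 + 5·9^5 + 5·9^4 + 5·9^3 + 5·9^2 + 5·9 + 2; at 10: 5·10^10 + 5·10^5 + 5·10^4 + 5·10^3 + 5·10^2 + 5·10 + 2 = 50000555552; next = 50000555551
base 10: 50000555551 = 5·10^10 + 5·10^5 + 5·10^4 + 5·10^3 + 5·10^2 + 5·10 + 1; at 11: 5·11^11 + 5·11^5 + 5·11^4 + 5·11^3 + 5·11^2 + 5·11 + 1 = 1426559238831; next = 1426559238830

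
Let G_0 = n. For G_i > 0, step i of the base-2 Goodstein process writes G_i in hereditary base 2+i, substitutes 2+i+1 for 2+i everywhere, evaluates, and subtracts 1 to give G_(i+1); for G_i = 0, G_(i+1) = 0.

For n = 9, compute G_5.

2471826

[0] 9 ≡ 2^(2 + 1) + 1 (base 2). Lift 3: 82. −1: 81.
[1] 81 ≡ 3^(3 + 1) (base 3). Lift 4: 1024. −1: 1023.
[2] 1023 ≡ 3·4^4 + 3·4^3 + 3·4^2 + 3·4 + 3 (base 4). Lift 5: 9843. −1: 9842.
[3] 9842 ≡ 3·5^5 + 3·5^3 + 3·5^2 + 3·5 + 2 (base 5). Lift 6: 140744. −1: 140743.
[4] 140743 ≡ 3·6^6 + 3·6^3 + 3·6^2 + 3·6 + 1 (base 6). Lift 7: 2471827. −1: 2471826.
[5] 2471826 ≡ 3·7^7 + 3·7^3 + 3·7^2 + 3·7 (base 7). Lift 8: 50333400. −1: 50333399.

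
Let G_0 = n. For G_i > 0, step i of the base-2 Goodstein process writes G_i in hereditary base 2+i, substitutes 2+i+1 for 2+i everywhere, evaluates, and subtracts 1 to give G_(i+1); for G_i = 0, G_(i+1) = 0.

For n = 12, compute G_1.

107

i=0: 12 = 2^(2 + 1) + 2^2 (b=2); 2→3: 3^(3 + 1) + 3^3 = 108; 108−1 = 107
i=1: 107 = 3^(3 + 1) + 2·3^2 + 2·3 + 2 (b=3); 3→4: 4^(4 + 1) + 2·4^2 + 2·4 + 2 = 1066; 1066−1 = 1065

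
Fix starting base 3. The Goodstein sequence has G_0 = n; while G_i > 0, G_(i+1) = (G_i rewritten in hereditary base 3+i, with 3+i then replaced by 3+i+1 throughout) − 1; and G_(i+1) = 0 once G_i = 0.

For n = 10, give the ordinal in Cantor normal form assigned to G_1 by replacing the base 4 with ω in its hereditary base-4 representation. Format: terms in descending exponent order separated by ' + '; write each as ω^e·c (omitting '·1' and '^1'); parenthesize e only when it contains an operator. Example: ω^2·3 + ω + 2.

ω^2

G_0 = 10. HB_3(10) = 3^2 + 1. Bump = 17. G_1 = 16.
G_1 = 16. HB_4(16) = 4^2. Bump = 25. G_2 = 24.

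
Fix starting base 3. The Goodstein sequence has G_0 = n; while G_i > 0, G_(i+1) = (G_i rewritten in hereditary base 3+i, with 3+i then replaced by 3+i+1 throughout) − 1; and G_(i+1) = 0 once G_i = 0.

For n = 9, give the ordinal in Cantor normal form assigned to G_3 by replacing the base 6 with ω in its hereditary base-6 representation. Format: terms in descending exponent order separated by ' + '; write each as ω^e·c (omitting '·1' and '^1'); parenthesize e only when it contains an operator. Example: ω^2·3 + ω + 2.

(0) 9|_3 = 3^2 ↦ 4^2|_4 = 16 ⇒ 15
(1) 15|_4 = 3·4 + 3 ↦ 3·5 + 3|_5 = 18 ⇒ 17
(2) 17|_5 = 3·5 + 2 ↦ 3·6 + 2|_6 = 20 ⇒ 19
(3) 19|_6 = 3·6 + 1 ↦ 3·7 + 1|_7 = 22 ⇒ 21

ω·3 + 1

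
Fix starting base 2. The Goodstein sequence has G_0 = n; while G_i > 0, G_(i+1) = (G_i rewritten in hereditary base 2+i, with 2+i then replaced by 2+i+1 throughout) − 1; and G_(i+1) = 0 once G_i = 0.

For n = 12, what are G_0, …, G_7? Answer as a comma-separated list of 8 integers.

(0) 12|_2 = 2^(2 + 1) + 2^2 ↦ 3^(3 + 1) + 3^3|_3 = 108 ⇒ 107
(1) 107|_3 = 3^(3 + 1) + 2·3^2 + 2·3 + 2 ↦ 4^(4 + 1) + 2·4^2 + 2·4 + 2|_4 = 1066 ⇒ 1065
(2) 1065|_4 = 4^(4 + 1) + 2·4^2 + 2·4 + 1 ↦ 5^(5 + 1) + 2·5^2 + 2·5 + 1|_5 = 15686 ⇒ 15685
(3) 15685|_5 = 5^(5 + 1) + 2·5^2 + 2·5 ↦ 6^(6 + 1) + 2·6^2 + 2·6|_6 = 280020 ⇒ 280019
(4) 280019|_6 = 6^(6 + 1) + 2·6^2 + 6 + 5 ↦ 7^(7 + 1) + 2·7^2 + 7 + 5|_7 = 5764911 ⇒ 5764910
(5) 5764910|_7 = 7^(7 + 1) + 2·7^2 + 7 + 4 ↦ 8^(8 + 1) + 2·8^2 + 8 + 4|_8 = 134217868 ⇒ 134217867
(6) 134217867|_8 = 8^(8 + 1) + 2·8^2 + 8 + 3 ↦ 9^(9 + 1) + 2·9^2 + 9 + 3|_9 = 3486784575 ⇒ 3486784574

12, 107, 1065, 15685, 280019, 5764910, 134217867, 3486784574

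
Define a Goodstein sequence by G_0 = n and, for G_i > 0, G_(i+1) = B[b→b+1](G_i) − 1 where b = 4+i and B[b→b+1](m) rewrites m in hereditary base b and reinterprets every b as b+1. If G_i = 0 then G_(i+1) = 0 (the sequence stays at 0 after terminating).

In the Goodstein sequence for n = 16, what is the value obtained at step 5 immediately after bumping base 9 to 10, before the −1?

G_0 = 16. HB_4(16) = 4^2. Bump = 25. G_1 = 24.
G_1 = 24. HB_5(24) = 4·5 + 4. Bump = 28. G_2 = 27.
G_2 = 27. HB_6(27) = 4·6 + 3. Bump = 31. G_3 = 30.
G_3 = 30. HB_7(30) = 4·7 + 2. Bump = 34. G_4 = 33.
G_4 = 33. HB_8(33) = 4·8 + 1. Bump = 37. G_5 = 36.

40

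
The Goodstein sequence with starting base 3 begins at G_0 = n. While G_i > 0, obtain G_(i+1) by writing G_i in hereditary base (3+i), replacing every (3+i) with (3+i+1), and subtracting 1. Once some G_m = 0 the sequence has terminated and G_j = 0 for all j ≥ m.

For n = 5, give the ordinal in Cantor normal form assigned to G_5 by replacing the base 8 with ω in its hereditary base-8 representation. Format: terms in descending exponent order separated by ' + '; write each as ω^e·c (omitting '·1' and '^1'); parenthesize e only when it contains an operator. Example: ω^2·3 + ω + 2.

[0] 5 ≡ 3 + 2 (base 3). Lift 4: 6. −1: 5.
[1] 5 ≡ 4 + 1 (base 4). Lift 5: 6. −1: 5.
[2] 5 ≡ 5 (base 5). Lift 6: 6. −1: 5.
[3] 5 ≡ 5 (base 6). Lift 7: 5. −1: 4.
[4] 4 ≡ 4 (base 7). Lift 8: 4. −1: 3.
[5] 3 ≡ 3 (base 8). Lift 9: 3. −1: 2.

3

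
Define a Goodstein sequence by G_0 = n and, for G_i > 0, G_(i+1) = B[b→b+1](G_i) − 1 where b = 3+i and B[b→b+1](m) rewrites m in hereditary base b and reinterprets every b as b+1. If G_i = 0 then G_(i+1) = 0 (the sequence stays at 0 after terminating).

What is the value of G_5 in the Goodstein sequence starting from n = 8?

11

i=0: 8 = 2·3 + 2 (b=3); 3→4: 2·4 + 2 = 10; 10−1 = 9
i=1: 9 = 2·4 + 1 (b=4); 4→5: 2·5 + 1 = 11; 11−1 = 10
i=2: 10 = 2·5 (b=5); 5→6: 2·6 = 12; 12−1 = 11
i=3: 11 = 6 + 5 (b=6); 6→7: 7 + 5 = 12; 12−1 = 11
i=4: 11 = 7 + 4 (b=7); 7→8: 8 + 4 = 12; 12−1 = 11
i=5: 11 = 8 + 3 (b=8); 8→9: 9 + 3 = 12; 12−1 = 11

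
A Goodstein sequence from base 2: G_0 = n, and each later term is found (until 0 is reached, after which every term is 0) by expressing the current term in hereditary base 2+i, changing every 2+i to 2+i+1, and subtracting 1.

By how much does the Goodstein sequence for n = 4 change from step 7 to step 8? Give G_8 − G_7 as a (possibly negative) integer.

38

i=0: 4 = 2^2 (b=2); 2→3: 3^3 = 27; 27−1 = 26
i=1: 26 = 2·3^2 + 2·3 + 2 (b=3); 3→4: 2·4^2 + 2·4 + 2 = 42; 42−1 = 41
i=2: 41 = 2·4^2 + 2·4 + 1 (b=4); 4→5: 2·5^2 + 2·5 + 1 = 61; 61−1 = 60
i=3: 60 = 2·5^2 + 2·5 (b=5); 5→6: 2·6^2 + 2·6 = 84; 84−1 = 83
i=4: 83 = 2·6^2 + 6 + 5 (b=6); 6→7: 2·7^2 + 7 + 5 = 110; 110−1 = 109
i=5: 109 = 2·7^2 + 7 + 4 (b=7); 7→8: 2·8^2 + 8 + 4 = 140; 140−1 = 139
i=6: 139 = 2·8^2 + 8 + 3 (b=8); 8→9: 2·9^2 + 9 + 3 = 174; 174−1 = 173
i=7: 173 = 2·9^2 + 9 + 2 (b=9); 9→10: 2·10^2 + 10 + 2 = 212; 212−1 = 211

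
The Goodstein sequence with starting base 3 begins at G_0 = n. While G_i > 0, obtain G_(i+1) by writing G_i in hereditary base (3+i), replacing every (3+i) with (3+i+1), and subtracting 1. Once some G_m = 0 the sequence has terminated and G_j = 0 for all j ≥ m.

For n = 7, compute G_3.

9

G_0 = 7. HB_3(7) = 2·3 + 1. Bump = 9. G_1 = 8.
G_1 = 8. HB_4(8) = 2·4. Bump = 10. G_2 = 9.
G_2 = 9. HB_5(9) = 5 + 4. Bump = 10. G_3 = 9.
G_3 = 9. HB_6(9) = 6 + 3. Bump = 10. G_4 = 9.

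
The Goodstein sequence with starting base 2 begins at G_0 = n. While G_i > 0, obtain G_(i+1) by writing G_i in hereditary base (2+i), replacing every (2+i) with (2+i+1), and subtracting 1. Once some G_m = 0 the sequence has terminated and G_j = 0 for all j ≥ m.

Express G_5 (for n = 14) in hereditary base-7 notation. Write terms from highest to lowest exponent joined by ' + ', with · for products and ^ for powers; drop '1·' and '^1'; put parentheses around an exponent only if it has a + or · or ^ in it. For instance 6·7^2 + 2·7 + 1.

7^(7 + 1) + 5·7^5 + 5·7^4 + 5·7^3 + 5·7^2 + 5·7 + 4

G_0=14  [base 2] 2^(2 + 1) + 2^2 + 2  →[2↦3]→  3^(3 + 1) + 3^3 + 3 = 111  −1 ⇒ G_1=110
G_1=110  [base 3] 3^(3 + 1) + 3^3 + 2  →[3↦4]→  4^(4 + 1) + 4^4 + 2 = 1282  −1 ⇒ G_2=1281
G_2=1281  [base 4] 4^(4 + 1) + 4^4 + 1  →[4↦5]→  5^(5 + 1) + 5^5 + 1 = 18751  −1 ⇒ G_3=18750
G_3=18750  [base 5] 5^(5 + 1) + 5^5  →[5↦6]→  6^(6 + 1) + 6^6 = 326592  −1 ⇒ G_4=326591
G_4=326591  [base 6] 6^(6 + 1) + 5·6^5 + 5·6^4 + 5·6^3 + 5·6^2 + 5·6 + 5  →[6↦7]→  7^(7 + 1) + 5·7^5 + 5·7^4 + 5·7^3 + 5·7^2 + 5·7 + 5 = 5862841  −1 ⇒ G_5=5862840
G_5=5862840  [base 7] 7^(7 + 1) + 5·7^5 + 5·7^4 + 5·7^3 + 5·7^2 + 5·7 + 4  →[7↦8]→  8^(8 + 1) + 5·8^5 + 5·8^4 + 5·8^3 + 5·8^2 + 5·8 + 4 = 134404972  −1 ⇒ G_6=134404971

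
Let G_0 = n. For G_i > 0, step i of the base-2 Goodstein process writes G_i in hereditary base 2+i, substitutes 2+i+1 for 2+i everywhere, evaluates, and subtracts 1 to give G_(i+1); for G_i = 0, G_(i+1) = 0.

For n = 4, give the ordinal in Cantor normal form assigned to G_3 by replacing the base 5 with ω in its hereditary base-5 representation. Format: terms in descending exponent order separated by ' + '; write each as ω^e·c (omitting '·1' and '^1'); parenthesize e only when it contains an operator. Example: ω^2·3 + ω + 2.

base 2: 4 = 2^2; at 3: 3^3 = 27; next = 26
base 3: 26 = 2·3^2 + 2·3 + 2; at 4: 2·4^2 + 2·4 + 2 = 42; next = 41
base 4: 41 = 2·4^2 + 2·4 + 1; at 5: 2·5^2 + 2·5 + 1 = 61; next = 60
base 5: 60 = 2·5^2 + 2·5; at 6: 2·6^2 + 2·6 = 84; next = 83

ω^2·2 + ω·2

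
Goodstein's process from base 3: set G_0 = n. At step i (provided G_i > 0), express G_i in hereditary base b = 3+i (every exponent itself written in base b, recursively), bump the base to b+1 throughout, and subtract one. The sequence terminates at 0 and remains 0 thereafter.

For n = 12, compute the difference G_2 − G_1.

8

step 0: 12 = 3^2 + 3; sub 4 for 3: 4^2 + 4; = 20; G_1 = 20−1 = 19
step 1: 19 = 4^2 + 3; sub 5 for 4: 5^2 + 3; = 28; G_2 = 28−1 = 27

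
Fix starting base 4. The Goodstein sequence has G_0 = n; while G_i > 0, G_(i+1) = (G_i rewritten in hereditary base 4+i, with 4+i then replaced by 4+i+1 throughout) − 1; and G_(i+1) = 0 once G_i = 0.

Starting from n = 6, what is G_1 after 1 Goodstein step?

6

G_0 = 6. HB_4(6) = 4 + 2. Bump = 7. G_1 = 6.
G_1 = 6. HB_5(6) = 5 + 1. Bump = 7. G_2 = 6.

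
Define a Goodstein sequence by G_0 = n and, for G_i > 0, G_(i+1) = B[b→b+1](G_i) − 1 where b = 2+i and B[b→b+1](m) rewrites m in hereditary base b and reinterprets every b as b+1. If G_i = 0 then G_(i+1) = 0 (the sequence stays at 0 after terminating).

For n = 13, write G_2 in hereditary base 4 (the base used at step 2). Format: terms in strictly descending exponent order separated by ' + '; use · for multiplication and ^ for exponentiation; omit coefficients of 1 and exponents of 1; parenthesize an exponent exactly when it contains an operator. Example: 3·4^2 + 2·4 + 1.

4^(4 + 1) + 3·4^3 + 3·4^2 + 3·4 + 3

[0] 13 ≡ 2^(2 + 1) + 2^2 + 1 (base 2). Lift 3: 109. −1: 108.
[1] 108 ≡ 3^(3 + 1) + 3^3 (base 3). Lift 4: 1280. −1: 1279.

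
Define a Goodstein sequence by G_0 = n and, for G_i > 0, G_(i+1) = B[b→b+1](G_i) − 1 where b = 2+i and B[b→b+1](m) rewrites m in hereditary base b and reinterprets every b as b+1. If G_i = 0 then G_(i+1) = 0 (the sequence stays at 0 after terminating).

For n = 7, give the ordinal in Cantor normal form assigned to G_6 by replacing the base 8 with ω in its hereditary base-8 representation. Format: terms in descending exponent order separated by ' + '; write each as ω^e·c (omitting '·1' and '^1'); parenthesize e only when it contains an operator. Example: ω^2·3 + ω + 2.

ω^7·7 + ω^6·7 + ω^5·7 + ω^4·7 + ω^3·7 + ω^2·7 + ω·7 + 7

[0] 7 ≡ 2^2 + 2 + 1 (base 2). Lift 3: 31. −1: 30.
[1] 30 ≡ 3^3 + 3 (base 3). Lift 4: 260. −1: 259.
[2] 259 ≡ 4^4 + 3 (base 4). Lift 5: 3128. −1: 3127.
[3] 3127 ≡ 5^5 + 2 (base 5). Lift 6: 46658. −1: 46657.
[4] 46657 ≡ 6^6 + 1 (base 6). Lift 7: 823544. −1: 823543.
[5] 823543 ≡ 7^7 (base 7). Lift 8: 16777216. −1: 16777215.
[6] 16777215 ≡ 7·8^7 + 7·8^6 + 7·8^5 + 7·8^4 + 7·8^3 + 7·8^2 + 7·8 + 7 (base 8). Lift 9: 37665880. −1: 37665879.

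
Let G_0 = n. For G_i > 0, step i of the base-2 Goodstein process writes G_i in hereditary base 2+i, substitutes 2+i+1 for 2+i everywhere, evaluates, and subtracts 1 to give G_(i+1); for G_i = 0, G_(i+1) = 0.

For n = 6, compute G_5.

[0] 6 ≡ 2^2 + 2 (base 2). Lift 3: 30. −1: 29.
[1] 29 ≡ 3^3 + 2 (base 3). Lift 4: 258. −1: 257.
[2] 257 ≡ 4^4 + 1 (base 4). Lift 5: 3126. −1: 3125.
[3] 3125 ≡ 5^5 (base 5). Lift 6: 46656. −1: 46655.
[4] 46655 ≡ 5·6^5 + 5·6^4 + 5·6^3 + 5·6^2 + 5·6 + 5 (base 6). Lift 7: 98040. −1: 98039.

98039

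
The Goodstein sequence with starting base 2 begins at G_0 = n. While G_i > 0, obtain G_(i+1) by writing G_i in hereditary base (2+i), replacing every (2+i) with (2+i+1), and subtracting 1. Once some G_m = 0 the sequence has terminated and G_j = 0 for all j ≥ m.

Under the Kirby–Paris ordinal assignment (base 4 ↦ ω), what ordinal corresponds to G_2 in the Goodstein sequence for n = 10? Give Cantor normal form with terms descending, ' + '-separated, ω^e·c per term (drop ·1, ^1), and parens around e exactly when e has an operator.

G_0=10  [base 2] 2^(2 + 1) + 2  →[2↦3]→  3^(3 + 1) + 3 = 84  −1 ⇒ G_1=83
G_1=83  [base 3] 3^(3 + 1) + 2  →[3↦4]→  4^(4 + 1) + 2 = 1026  −1 ⇒ G_2=1025
G_2=1025  [base 4] 4^(4 + 1) + 1  →[4↦5]→  5^(5 + 1) + 1 = 15626  −1 ⇒ G_3=15625

ω^(ω + 1) + 1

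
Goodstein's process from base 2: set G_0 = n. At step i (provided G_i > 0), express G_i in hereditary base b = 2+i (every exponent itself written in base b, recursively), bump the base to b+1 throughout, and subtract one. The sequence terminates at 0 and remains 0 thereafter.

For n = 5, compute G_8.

G_0=5  [base 2] 2^2 + 1  →[2↦3]→  3^3 + 1 = 28  −1 ⇒ G_1=27
G_1=27  [base 3] 3^3  →[3↦4]→  4^4 = 256  −1 ⇒ G_2=255
G_2=255  [base 4] 3·4^3 + 3·4^2 + 3·4 + 3  →[4↦5]→  3·5^3 + 3·5^2 + 3·5 + 3 = 468  −1 ⇒ G_3=467
G_3=467  [base 5] 3·5^3 + 3·5^2 + 3·5 + 2  →[5↦6]→  3·6^3 + 3·6^2 + 3·6 + 2 = 776  −1 ⇒ G_4=775
G_4=775  [base 6] 3·6^3 + 3·6^2 + 3·6 + 1  →[6↦7]→  3·7^3 + 3·7^2 + 3·7 + 1 = 1198  −1 ⇒ G_5=1197
G_5=1197  [base 7] 3·7^3 + 3·7^2 + 3·7  →[7↦8]→  3·8^3 + 3·8^2 + 3·8 = 1752  −1 ⇒ G_6=1751
G_6=1751  [base 8] 3·8^3 + 3·8^2 + 2·8 + 7  →[8↦9]→  3·9^3 + 3·9^2 + 2·9 + 7 = 2455  −1 ⇒ G_7=2454
G_7=2454  [base 9] 3·9^3 + 3·9^2 + 2·9 + 6  →[9↦10]→  3·10^3 + 3·10^2 + 2·10 + 6 = 3326  −1 ⇒ G_8=3325

3325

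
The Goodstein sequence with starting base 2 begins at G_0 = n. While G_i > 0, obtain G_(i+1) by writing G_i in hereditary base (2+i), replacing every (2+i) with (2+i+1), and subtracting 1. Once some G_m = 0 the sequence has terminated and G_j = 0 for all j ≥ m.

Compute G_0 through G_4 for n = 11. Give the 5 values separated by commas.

11, 84, 1027, 15627, 279937

i=0: 11 = 2^(2 + 1) + 2 + 1 (b=2); 2→3: 3^(3 + 1) + 3 + 1 = 85; 85−1 = 84
i=1: 84 = 3^(3 + 1) + 3 (b=3); 3→4: 4^(4 + 1) + 4 = 1028; 1028−1 = 1027
i=2: 1027 = 4^(4 + 1) + 3 (b=4); 4→5: 5^(5 + 1) + 3 = 15628; 15628−1 = 15627
i=3: 15627 = 5^(5 + 1) + 2 (b=5); 5→6: 6^(6 + 1) + 2 = 279938; 279938−1 = 279937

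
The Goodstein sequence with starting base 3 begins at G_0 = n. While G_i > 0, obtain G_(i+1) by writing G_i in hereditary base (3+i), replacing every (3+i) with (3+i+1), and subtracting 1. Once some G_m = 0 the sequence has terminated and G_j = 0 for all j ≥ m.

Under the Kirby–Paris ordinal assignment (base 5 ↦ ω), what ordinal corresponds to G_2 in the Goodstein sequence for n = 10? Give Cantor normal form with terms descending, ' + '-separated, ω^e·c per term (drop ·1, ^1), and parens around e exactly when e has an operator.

(0) 10|_3 = 3^2 + 1 ↦ 4^2 + 1|_4 = 17 ⇒ 16
(1) 16|_4 = 4^2 ↦ 5^2|_5 = 25 ⇒ 24

ω·4 + 4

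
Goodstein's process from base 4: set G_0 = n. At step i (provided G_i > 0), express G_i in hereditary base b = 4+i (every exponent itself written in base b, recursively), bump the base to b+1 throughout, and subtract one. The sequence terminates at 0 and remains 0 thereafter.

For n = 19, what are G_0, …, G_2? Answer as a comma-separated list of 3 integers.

i=0: 19 = 4^2 + 3 (b=4); 4→5: 5^2 + 3 = 28; 28−1 = 27
i=1: 27 = 5^2 + 2 (b=5); 5→6: 6^2 + 2 = 38; 38−1 = 37

19, 27, 37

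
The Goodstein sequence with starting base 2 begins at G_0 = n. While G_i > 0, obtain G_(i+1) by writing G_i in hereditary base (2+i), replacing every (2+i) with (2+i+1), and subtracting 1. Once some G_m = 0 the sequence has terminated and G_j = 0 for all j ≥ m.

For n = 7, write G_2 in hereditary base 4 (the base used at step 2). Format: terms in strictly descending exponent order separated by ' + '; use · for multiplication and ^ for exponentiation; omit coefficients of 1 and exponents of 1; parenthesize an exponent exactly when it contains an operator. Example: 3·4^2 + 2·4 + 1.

4^4 + 3

G_0 = 7. HB_2(7) = 2^2 + 2 + 1. Bump = 31. G_1 = 30.
G_1 = 30. HB_3(30) = 3^3 + 3. Bump = 260. G_2 = 259.
G_2 = 259. HB_4(259) = 4^4 + 3. Bump = 3128. G_3 = 3127.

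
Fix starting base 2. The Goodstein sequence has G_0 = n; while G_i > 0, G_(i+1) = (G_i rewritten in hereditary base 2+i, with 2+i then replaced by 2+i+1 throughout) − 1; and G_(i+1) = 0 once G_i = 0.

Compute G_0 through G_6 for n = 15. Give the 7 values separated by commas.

i=0: 15 = 2^(2 + 1) + 2^2 + 2 + 1 (b=2); 2→3: 3^(3 + 1) + 3^3 + 3 + 1 = 112; 112−1 = 111
i=1: 111 = 3^(3 + 1) + 3^3 + 3 (b=3); 3→4: 4^(4 + 1) + 4^4 + 4 = 1284; 1284−1 = 1283
i=2: 1283 = 4^(4 + 1) + 4^4 + 3 (b=4); 4→5: 5^(5 + 1) + 5^5 + 3 = 18753; 18753−1 = 18752
i=3: 18752 = 5^(5 + 1) + 5^5 + 2 (b=5); 5→6: 6^(6 + 1) + 6^6 + 2 = 326594; 326594−1 = 326593
i=4: 326593 = 6^(6 + 1) + 6^6 + 1 (b=6); 6→7: 7^(7 + 1) + 7^7 + 1 = 6588345; 6588345−1 = 6588344
i=5: 6588344 = 7^(7 + 1) + 7^7 (b=7); 7→8: 8^(8 + 1) + 8^8 = 150994944; 150994944−1 = 150994943

15, 111, 1283, 18752, 326593, 6588344, 150994943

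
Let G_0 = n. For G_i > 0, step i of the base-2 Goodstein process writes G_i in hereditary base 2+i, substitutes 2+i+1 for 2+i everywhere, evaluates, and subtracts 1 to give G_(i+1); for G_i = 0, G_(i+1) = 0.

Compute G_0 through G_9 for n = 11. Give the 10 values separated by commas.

step 0: 11 = 2^(2 + 1) + 2 + 1; sub 3 for 2: 3^(3 + 1) + 3 + 1; = 85; G_1 = 85−1 = 84
step 1: 84 = 3^(3 + 1) + 3; sub 4 for 3: 4^(4 + 1) + 4; = 1028; G_2 = 1028−1 = 1027
step 2: 1027 = 4^(4 + 1) + 3; sub 5 for 4: 5^(5 + 1) + 3; = 15628; G_3 = 15628−1 = 15627
step 3: 15627 = 5^(5 + 1) + 2; sub 6 for 5: 6^(6 + 1) + 2; = 279938; G_4 = 279938−1 = 279937
step 4: 279937 = 6^(6 + 1) + 1; sub 7 for 6: 7^(7 + 1) + 1; = 5764802; G_5 = 5764802−1 = 5764801
step 5: 5764801 = 7^(7 + 1); sub 8 for 7: 8^(8 + 1); = 134217728; G_6 = 134217728−1 = 134217727
step 6: 134217727 = 7·8^8 + 7·8^7 + 7·8^6 + 7·8^5 + 7·8^4 + 7·8^3 + 7·8^2 + 7·8 + 7; sub 9 for 8: 7·9^9 + 7·9^7 + 7·9^6 + 7·9^5 + 7·9^4 + 7·9^3 + 7·9^2 + 7·9 + 7; = 2749609303; G_7 = 2749609303−1 = 2749609302
step 7: 2749609302 = 7·9^9 + 7·9^7 + 7·9^6 + 7·9^5 + 7·9^4 + 7·9^3 + 7·9^2 + 7·9 + 6; sub 10 for 9: 7·10^10 + 7·10^7 + 7·10^6 + 7·10^5 + 7·10^4 + 7·10^3 + 7·10^2 + 7·10 + 6; = 70077777776; G_8 = 70077777776−1 = 70077777775
step 8: 70077777775 = 7·10^10 + 7·10^7 + 7·10^6 + 7·10^5 + 7·10^4 + 7·10^3 + 7·10^2 + 7·10 + 5; sub 11 for 10: 7·11^11 + 7·11^7 + 7·11^6 + 7·11^5 + 7·11^4 + 7·11^3 + 7·11^2 + 7·11 + 5; = 1997331745491; G_9 = 1997331745491−1 = 1997331745490

11, 84, 1027, 15627, 279937, 5764801, 134217727, 2749609302, 70077777775, 1997331745490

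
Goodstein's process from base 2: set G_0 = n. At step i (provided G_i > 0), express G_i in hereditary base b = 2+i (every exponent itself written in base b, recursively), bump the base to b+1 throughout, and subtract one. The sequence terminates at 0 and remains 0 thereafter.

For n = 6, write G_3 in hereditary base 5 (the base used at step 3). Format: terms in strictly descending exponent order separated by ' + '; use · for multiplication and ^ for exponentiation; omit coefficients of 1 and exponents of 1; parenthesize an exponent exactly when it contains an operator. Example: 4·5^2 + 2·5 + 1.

G_0=6  [base 2] 2^2 + 2  →[2↦3]→  3^3 + 3 = 30  −1 ⇒ G_1=29
G_1=29  [base 3] 3^3 + 2  →[3↦4]→  4^4 + 2 = 258  −1 ⇒ G_2=257
G_2=257  [base 4] 4^4 + 1  →[4↦5]→  5^5 + 1 = 3126  −1 ⇒ G_3=3125

5^5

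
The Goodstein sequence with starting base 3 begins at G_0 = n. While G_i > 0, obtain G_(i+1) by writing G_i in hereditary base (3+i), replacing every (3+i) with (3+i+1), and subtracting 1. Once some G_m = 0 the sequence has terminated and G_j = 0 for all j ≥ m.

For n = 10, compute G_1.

G_0 = 10. HB_3(10) = 3^2 + 1. Bump = 17. G_1 = 16.
G_1 = 16. HB_4(16) = 4^2. Bump = 25. G_2 = 24.

16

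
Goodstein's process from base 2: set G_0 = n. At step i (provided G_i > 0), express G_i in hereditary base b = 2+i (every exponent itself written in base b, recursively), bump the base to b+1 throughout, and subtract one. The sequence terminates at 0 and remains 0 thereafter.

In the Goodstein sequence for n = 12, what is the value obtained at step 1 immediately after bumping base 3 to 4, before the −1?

1066

12 —HB2→ 2^(2 + 1) + 2^2 —bump→ 3^(3 + 1) + 3^3 = 108 —(−1)→ 107
107 —HB3→ 3^(3 + 1) + 2·3^2 + 2·3 + 2 —bump→ 4^(4 + 1) + 2·4^2 + 2·4 + 2 = 1066 —(−1)→ 1065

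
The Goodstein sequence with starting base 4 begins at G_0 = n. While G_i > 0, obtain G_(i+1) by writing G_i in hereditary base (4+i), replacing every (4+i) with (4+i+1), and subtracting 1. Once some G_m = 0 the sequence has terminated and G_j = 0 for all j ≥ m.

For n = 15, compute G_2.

19

base 4: 15 = 3·4 + 3; at 5: 3·5 + 3 = 18; next = 17
base 5: 17 = 3·5 + 2; at 6: 3·6 + 2 = 20; next = 19
base 6: 19 = 3·6 + 1; at 7: 3·7 + 1 = 22; next = 21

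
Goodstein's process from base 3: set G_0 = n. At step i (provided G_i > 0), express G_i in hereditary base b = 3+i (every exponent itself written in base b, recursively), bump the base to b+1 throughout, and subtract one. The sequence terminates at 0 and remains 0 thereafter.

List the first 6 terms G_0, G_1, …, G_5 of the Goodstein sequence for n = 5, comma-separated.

G_0=5  [base 3] 3 + 2  →[3↦4]→  4 + 2 = 6  −1 ⇒ G_1=5
G_1=5  [base 4] 4 + 1  →[4↦5]→  5 + 1 = 6  −1 ⇒ G_2=5
G_2=5  [base 5] 5  →[5↦6]→  6 = 6  −1 ⇒ G_3=5
G_3=5  [base 6] 5  →[6↦7]→  5 = 5  −1 ⇒ G_4=4
G_4=4  [base 7] 4  →[7↦8]→  4 = 4  −1 ⇒ G_5=3

5, 5, 5, 5, 4, 3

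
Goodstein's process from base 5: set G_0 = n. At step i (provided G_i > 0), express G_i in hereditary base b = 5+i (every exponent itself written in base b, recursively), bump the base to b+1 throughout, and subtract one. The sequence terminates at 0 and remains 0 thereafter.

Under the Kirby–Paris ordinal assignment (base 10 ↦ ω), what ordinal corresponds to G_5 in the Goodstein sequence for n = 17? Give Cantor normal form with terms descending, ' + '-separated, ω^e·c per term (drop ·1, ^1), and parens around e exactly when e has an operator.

ω·2 + 5

[0] 17 ≡ 3·5 + 2 (base 5). Lift 6: 20. −1: 19.
[1] 19 ≡ 3·6 + 1 (base 6). Lift 7: 22. −1: 21.
[2] 21 ≡ 3·7 (base 7). Lift 8: 24. −1: 23.
[3] 23 ≡ 2·8 + 7 (base 8). Lift 9: 25. −1: 24.
[4] 24 ≡ 2·9 + 6 (base 9). Lift 10: 26. −1: 25.
[5] 25 ≡ 2·10 + 5 (base 10). Lift 11: 27. −1: 26.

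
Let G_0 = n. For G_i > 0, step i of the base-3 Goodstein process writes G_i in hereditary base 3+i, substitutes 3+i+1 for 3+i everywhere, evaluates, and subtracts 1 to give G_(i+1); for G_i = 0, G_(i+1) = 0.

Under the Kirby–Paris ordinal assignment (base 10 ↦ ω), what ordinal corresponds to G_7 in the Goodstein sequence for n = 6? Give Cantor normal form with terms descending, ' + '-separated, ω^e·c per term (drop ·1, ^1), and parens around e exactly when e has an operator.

5

G_0=6  [base 3] 2·3  →[3↦4]→  2·4 = 8  −1 ⇒ G_1=7
G_1=7  [base 4] 4 + 3  →[4↦5]→  5 + 3 = 8  −1 ⇒ G_2=7
G_2=7  [base 5] 5 + 2  →[5↦6]→  6 + 2 = 8  −1 ⇒ G_3=7
G_3=7  [base 6] 6 + 1  →[6↦7]→  7 + 1 = 8  −1 ⇒ G_4=7
G_4=7  [base 7] 7  →[7↦8]→  8 = 8  −1 ⇒ G_5=7
G_5=7  [base 8] 7  →[8↦9]→  7 = 7  −1 ⇒ G_6=6
G_6=6  [base 9] 6  →[9↦10]→  6 = 6  −1 ⇒ G_7=5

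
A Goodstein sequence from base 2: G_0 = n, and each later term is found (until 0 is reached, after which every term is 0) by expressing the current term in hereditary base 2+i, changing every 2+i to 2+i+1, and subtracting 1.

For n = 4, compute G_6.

(0) 4|_2 = 2^2 ↦ 3^3|_3 = 27 ⇒ 26
(1) 26|_3 = 2·3^2 + 2·3 + 2 ↦ 2·4^2 + 2·4 + 2|_4 = 42 ⇒ 41
(2) 41|_4 = 2·4^2 + 2·4 + 1 ↦ 2·5^2 + 2·5 + 1|_5 = 61 ⇒ 60
(3) 60|_5 = 2·5^2 + 2·5 ↦ 2·6^2 + 2·6|_6 = 84 ⇒ 83
(4) 83|_6 = 2·6^2 + 6 + 5 ↦ 2·7^2 + 7 + 5|_7 = 110 ⇒ 109
(5) 109|_7 = 2·7^2 + 7 + 4 ↦ 2·8^2 + 8 + 4|_8 = 140 ⇒ 139

139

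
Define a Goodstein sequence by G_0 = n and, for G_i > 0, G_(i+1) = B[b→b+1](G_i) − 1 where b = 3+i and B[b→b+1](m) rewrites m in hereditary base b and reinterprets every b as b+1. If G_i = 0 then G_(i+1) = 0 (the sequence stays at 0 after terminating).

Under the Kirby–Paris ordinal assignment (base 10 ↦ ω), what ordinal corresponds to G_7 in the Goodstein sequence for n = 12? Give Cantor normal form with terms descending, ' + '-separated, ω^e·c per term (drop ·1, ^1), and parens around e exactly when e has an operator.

i=0: 12 = 3^2 + 3 (b=3); 3→4: 4^2 + 4 = 20; 20−1 = 19
i=1: 19 = 4^2 + 3 (b=4); 4→5: 5^2 + 3 = 28; 28−1 = 27
i=2: 27 = 5^2 + 2 (b=5); 5→6: 6^2 + 2 = 38; 38−1 = 37
i=3: 37 = 6^2 + 1 (b=6); 6→7: 7^2 + 1 = 50; 50−1 = 49
i=4: 49 = 7^2 (b=7); 7→8: 8^2 = 64; 64−1 = 63
i=5: 63 = 7·8 + 7 (b=8); 8→9: 7·9 + 7 = 70; 70−1 = 69
i=6: 69 = 7·9 + 6 (b=9); 9→10: 7·10 + 6 = 76; 76−1 = 75

ω·7 + 5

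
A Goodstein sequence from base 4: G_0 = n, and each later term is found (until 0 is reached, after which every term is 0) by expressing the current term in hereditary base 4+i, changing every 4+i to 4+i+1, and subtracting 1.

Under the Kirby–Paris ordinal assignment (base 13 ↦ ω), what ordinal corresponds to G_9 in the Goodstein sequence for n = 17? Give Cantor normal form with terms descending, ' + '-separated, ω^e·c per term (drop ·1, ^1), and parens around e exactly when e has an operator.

i=0: 17 = 4^2 + 1 (b=4); 4→5: 5^2 + 1 = 26; 26−1 = 25
i=1: 25 = 5^2 (b=5); 5→6: 6^2 = 36; 36−1 = 35
i=2: 35 = 5·6 + 5 (b=6); 6→7: 5·7 + 5 = 40; 40−1 = 39
i=3: 39 = 5·7 + 4 (b=7); 7→8: 5·8 + 4 = 44; 44−1 = 43
i=4: 43 = 5·8 + 3 (b=8); 8→9: 5·9 + 3 = 48; 48−1 = 47
i=5: 47 = 5·9 + 2 (b=9); 9→10: 5·10 + 2 = 52; 52−1 = 51
i=6: 51 = 5·10 + 1 (b=10); 10→11: 5·11 + 1 = 56; 56−1 = 55
i=7: 55 = 5·11 (b=11); 11→12: 5·12 = 60; 60−1 = 59
i=8: 59 = 4·12 + 11 (b=12); 12→13: 4·13 + 11 = 63; 63−1 = 62

ω·4 + 10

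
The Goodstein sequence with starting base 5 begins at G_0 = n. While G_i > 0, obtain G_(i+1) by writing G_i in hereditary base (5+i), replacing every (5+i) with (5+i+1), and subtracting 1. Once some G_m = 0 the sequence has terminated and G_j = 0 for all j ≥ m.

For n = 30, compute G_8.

[0] 30 ≡ 5^2 + 5 (base 5). Lift 6: 42. −1: 41.
[1] 41 ≡ 6^2 + 5 (base 6). Lift 7: 54. −1: 53.
[2] 53 ≡ 7^2 + 4 (base 7). Lift 8: 68. −1: 67.
[3] 67 ≡ 8^2 + 3 (base 8). Lift 9: 84. −1: 83.
[4] 83 ≡ 9^2 + 2 (base 9). Lift 10: 102. −1: 101.
[5] 101 ≡ 10^2 + 1 (base 10). Lift 11: 122. −1: 121.
[6] 121 ≡ 11^2 (base 11). Lift 12: 144. −1: 143.
[7] 143 ≡ 11·12 + 11 (base 12). Lift 13: 154. −1: 153.
[8] 153 ≡ 11·13 + 10 (base 13). Lift 14: 164. −1: 163.

153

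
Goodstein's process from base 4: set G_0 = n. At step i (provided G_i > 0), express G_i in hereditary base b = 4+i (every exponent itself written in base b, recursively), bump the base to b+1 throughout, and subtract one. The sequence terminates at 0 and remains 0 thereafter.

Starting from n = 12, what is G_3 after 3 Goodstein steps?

16

G_0=12  [base 4] 3·4  →[4↦5]→  3·5 = 15  −1 ⇒ G_1=14
G_1=14  [base 5] 2·5 + 4  →[5↦6]→  2·6 + 4 = 16  −1 ⇒ G_2=15
G_2=15  [base 6] 2·6 + 3  →[6↦7]→  2·7 + 3 = 17  −1 ⇒ G_3=16
G_3=16  [base 7] 2·7 + 2  →[7↦8]→  2·8 + 2 = 18  −1 ⇒ G_4=17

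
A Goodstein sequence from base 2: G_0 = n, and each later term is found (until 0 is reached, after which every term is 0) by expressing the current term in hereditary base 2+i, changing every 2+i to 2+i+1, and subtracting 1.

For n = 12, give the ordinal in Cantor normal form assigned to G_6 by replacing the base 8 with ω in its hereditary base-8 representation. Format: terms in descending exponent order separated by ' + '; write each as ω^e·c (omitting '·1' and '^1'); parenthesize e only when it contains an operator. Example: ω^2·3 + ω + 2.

ω^(ω + 1) + ω^2·2 + ω + 3

[0] 12 ≡ 2^(2 + 1) + 2^2 (base 2). Lift 3: 108. −1: 107.
[1] 107 ≡ 3^(3 + 1) + 2·3^2 + 2·3 + 2 (base 3). Lift 4: 1066. −1: 1065.
[2] 1065 ≡ 4^(4 + 1) + 2·4^2 + 2·4 + 1 (base 4). Lift 5: 15686. −1: 15685.
[3] 15685 ≡ 5^(5 + 1) + 2·5^2 + 2·5 (base 5). Lift 6: 280020. −1: 280019.
[4] 280019 ≡ 6^(6 + 1) + 2·6^2 + 6 + 5 (base 6). Lift 7: 5764911. −1: 5764910.
[5] 5764910 ≡ 7^(7 + 1) + 2·7^2 + 7 + 4 (base 7). Lift 8: 134217868. −1: 134217867.
[6] 134217867 ≡ 8^(8 + 1) + 2·8^2 + 8 + 3 (base 8). Lift 9: 3486784575. −1: 3486784574.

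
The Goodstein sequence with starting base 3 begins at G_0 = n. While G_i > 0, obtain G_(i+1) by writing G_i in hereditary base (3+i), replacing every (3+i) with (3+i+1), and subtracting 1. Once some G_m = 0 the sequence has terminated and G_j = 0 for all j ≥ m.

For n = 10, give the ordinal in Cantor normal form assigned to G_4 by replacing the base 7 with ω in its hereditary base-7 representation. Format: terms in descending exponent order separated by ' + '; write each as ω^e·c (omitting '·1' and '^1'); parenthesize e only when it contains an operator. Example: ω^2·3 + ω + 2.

ω·4 + 2

G_0 = 10. HB_3(10) = 3^2 + 1. Bump = 17. G_1 = 16.
G_1 = 16. HB_4(16) = 4^2. Bump = 25. G_2 = 24.
G_2 = 24. HB_5(24) = 4·5 + 4. Bump = 28. G_3 = 27.
G_3 = 27. HB_6(27) = 4·6 + 3. Bump = 31. G_4 = 30.
G_4 = 30. HB_7(30) = 4·7 + 2. Bump = 34. G_5 = 33.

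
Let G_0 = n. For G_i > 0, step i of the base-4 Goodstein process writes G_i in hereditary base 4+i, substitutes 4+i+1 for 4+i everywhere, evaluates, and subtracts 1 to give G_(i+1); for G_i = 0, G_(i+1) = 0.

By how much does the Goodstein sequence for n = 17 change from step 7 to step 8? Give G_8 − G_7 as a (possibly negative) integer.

4

base 4: 17 = 4^2 + 1; at 5: 5^2 + 1 = 26; next = 25
base 5: 25 = 5^2; at 6: 6^2 = 36; next = 35
base 6: 35 = 5·6 + 5; at 7: 5·7 + 5 = 40; next = 39
base 7: 39 = 5·7 + 4; at 8: 5·8 + 4 = 44; next = 43
base 8: 43 = 5·8 + 3; at 9: 5·9 + 3 = 48; next = 47
base 9: 47 = 5·9 + 2; at 10: 5·10 + 2 = 52; next = 51
base 10: 51 = 5·10 + 1; at 11: 5·11 + 1 = 56; next = 55
base 11: 55 = 5·11; at 12: 5·12 = 60; next = 59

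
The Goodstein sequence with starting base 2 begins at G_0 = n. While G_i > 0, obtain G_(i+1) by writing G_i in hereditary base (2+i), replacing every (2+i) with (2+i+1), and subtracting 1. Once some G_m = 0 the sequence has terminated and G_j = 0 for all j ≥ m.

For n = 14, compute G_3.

G_0=14  [base 2] 2^(2 + 1) + 2^2 + 2  →[2↦3]→  3^(3 + 1) + 3^3 + 3 = 111  −1 ⇒ G_1=110
G_1=110  [base 3] 3^(3 + 1) + 3^3 + 2  →[3↦4]→  4^(4 + 1) + 4^4 + 2 = 1282  −1 ⇒ G_2=1281
G_2=1281  [base 4] 4^(4 + 1) + 4^4 + 1  →[4↦5]→  5^(5 + 1) + 5^5 + 1 = 18751  −1 ⇒ G_3=18750

18750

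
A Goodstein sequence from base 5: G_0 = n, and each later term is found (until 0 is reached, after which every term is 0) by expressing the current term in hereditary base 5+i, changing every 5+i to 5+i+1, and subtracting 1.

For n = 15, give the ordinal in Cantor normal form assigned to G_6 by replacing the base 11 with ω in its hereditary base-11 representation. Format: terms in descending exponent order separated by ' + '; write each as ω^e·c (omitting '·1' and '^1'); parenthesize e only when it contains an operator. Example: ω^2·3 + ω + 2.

base 5: 15 = 3·5; at 6: 3·6 = 18; next = 17
base 6: 17 = 2·6 + 5; at 7: 2·7 + 5 = 19; next = 18
base 7: 18 = 2·7 + 4; at 8: 2·8 + 4 = 20; next = 19
base 8: 19 = 2·8 + 3; at 9: 2·9 + 3 = 21; next = 20
base 9: 20 = 2·9 + 2; at 10: 2·10 + 2 = 22; next = 21
base 10: 21 = 2·10 + 1; at 11: 2·11 + 1 = 23; next = 22
base 11: 22 = 2·11; at 12: 2·12 = 24; next = 23

ω·2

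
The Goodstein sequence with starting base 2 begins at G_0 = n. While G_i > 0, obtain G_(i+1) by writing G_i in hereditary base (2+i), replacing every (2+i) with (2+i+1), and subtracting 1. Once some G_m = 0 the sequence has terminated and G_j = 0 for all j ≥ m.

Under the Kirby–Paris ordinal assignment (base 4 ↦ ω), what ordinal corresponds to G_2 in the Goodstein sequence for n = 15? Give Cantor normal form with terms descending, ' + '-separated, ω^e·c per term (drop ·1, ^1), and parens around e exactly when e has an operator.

ω^(ω + 1) + ω^ω + 3

G_0 = 15. HB_2(15) = 2^(2 + 1) + 2^2 + 2 + 1. Bump = 112. G_1 = 111.
G_1 = 111. HB_3(111) = 3^(3 + 1) + 3^3 + 3. Bump = 1284. G_2 = 1283.
G_2 = 1283. HB_4(1283) = 4^(4 + 1) + 4^4 + 3. Bump = 18753. G_3 = 18752.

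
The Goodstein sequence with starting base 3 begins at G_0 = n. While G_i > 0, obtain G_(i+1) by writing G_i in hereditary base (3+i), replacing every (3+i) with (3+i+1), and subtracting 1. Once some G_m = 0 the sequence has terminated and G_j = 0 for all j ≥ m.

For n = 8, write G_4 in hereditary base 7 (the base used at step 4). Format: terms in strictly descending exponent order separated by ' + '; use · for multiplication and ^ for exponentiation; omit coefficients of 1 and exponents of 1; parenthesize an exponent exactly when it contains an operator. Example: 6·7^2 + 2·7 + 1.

7 + 4

[0] 8 ≡ 2·3 + 2 (base 3). Lift 4: 10. −1: 9.
[1] 9 ≡ 2·4 + 1 (base 4). Lift 5: 11. −1: 10.
[2] 10 ≡ 2·5 (base 5). Lift 6: 12. −1: 11.
[3] 11 ≡ 6 + 5 (base 6). Lift 7: 12. −1: 11.
[4] 11 ≡ 7 + 4 (base 7). Lift 8: 12. −1: 11.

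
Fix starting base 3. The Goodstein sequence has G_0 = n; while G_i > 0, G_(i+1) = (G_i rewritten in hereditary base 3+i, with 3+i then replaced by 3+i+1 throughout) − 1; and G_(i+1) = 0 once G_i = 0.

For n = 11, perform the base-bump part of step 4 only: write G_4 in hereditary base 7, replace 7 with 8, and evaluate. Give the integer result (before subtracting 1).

G_0 = 11. HB_3(11) = 3^2 + 2. Bump = 18. G_1 = 17.
G_1 = 17. HB_4(17) = 4^2 + 1. Bump = 26. G_2 = 25.
G_2 = 25. HB_5(25) = 5^2. Bump = 36. G_3 = 35.
G_3 = 35. HB_6(35) = 5·6 + 5. Bump = 40. G_4 = 39.
G_4 = 39. HB_7(39) = 5·7 + 4. Bump = 44. G_5 = 43.

44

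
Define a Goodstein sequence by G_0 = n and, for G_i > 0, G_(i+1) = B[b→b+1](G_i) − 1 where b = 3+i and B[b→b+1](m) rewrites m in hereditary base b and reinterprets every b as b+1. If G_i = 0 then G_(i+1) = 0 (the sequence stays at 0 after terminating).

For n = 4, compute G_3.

(0) 4|_3 = 3 + 1 ↦ 4 + 1|_4 = 5 ⇒ 4
(1) 4|_4 = 4 ↦ 5|_5 = 5 ⇒ 4
(2) 4|_5 = 4 ↦ 4|_6 = 4 ⇒ 3
(3) 3|_6 = 3 ↦ 3|_7 = 3 ⇒ 2

3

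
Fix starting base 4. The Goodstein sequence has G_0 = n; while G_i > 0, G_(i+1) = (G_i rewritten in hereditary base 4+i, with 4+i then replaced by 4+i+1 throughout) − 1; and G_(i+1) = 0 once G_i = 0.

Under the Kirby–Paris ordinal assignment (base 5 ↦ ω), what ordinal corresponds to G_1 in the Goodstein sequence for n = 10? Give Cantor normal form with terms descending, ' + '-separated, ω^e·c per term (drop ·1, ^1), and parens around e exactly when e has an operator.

base 4: 10 = 2·4 + 2; at 5: 2·5 + 2 = 12; next = 11
base 5: 11 = 2·5 + 1; at 6: 2·6 + 1 = 13; next = 12

ω·2 + 1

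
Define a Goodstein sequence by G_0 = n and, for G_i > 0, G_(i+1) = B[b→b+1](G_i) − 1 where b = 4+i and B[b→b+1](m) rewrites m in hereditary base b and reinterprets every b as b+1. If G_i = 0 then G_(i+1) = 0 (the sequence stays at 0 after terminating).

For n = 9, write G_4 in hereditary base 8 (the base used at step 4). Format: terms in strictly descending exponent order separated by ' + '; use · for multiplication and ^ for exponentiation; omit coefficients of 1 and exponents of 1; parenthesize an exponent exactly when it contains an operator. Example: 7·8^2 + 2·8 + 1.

base 4: 9 = 2·4 + 1; at 5: 2·5 + 1 = 11; next = 10
base 5: 10 = 2·5; at 6: 2·6 = 12; next = 11
base 6: 11 = 6 + 5; at 7: 7 + 5 = 12; next = 11
base 7: 11 = 7 + 4; at 8: 8 + 4 = 12; next = 11
base 8: 11 = 8 + 3; at 9: 9 + 3 = 12; next = 11

8 + 3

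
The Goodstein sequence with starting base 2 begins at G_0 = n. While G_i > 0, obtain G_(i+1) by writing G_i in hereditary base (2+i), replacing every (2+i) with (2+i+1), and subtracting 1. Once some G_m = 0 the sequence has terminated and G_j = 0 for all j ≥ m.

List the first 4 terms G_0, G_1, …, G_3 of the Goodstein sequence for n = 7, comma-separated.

7, 30, 259, 3127

G_0 = 7. HB_2(7) = 2^2 + 2 + 1. Bump = 31. G_1 = 30.
G_1 = 30. HB_3(30) = 3^3 + 3. Bump = 260. G_2 = 259.
G_2 = 259. HB_4(259) = 4^4 + 3. Bump = 3128. G_3 = 3127.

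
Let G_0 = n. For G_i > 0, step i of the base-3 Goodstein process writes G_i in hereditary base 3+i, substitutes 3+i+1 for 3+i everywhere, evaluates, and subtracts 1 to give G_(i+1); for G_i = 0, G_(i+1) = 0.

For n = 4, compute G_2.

4

[0] 4 ≡ 3 + 1 (base 3). Lift 4: 5. −1: 4.
[1] 4 ≡ 4 (base 4). Lift 5: 5. −1: 4.
[2] 4 ≡ 4 (base 5). Lift 6: 4. −1: 3.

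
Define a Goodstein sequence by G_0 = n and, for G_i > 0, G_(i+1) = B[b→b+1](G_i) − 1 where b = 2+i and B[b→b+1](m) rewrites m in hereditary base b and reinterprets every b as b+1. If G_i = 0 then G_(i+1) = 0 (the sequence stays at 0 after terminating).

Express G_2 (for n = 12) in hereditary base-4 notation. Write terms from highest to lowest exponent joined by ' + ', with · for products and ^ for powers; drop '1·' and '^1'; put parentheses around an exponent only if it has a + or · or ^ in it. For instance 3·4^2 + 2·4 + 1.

i=0: 12 = 2^(2 + 1) + 2^2 (b=2); 2→3: 3^(3 + 1) + 3^3 = 108; 108−1 = 107
i=1: 107 = 3^(3 + 1) + 2·3^2 + 2·3 + 2 (b=3); 3→4: 4^(4 + 1) + 2·4^2 + 2·4 + 2 = 1066; 1066−1 = 1065
i=2: 1065 = 4^(4 + 1) + 2·4^2 + 2·4 + 1 (b=4); 4→5: 5^(5 + 1) + 2·5^2 + 2·5 + 1 = 15686; 15686−1 = 15685

4^(4 + 1) + 2·4^2 + 2·4 + 1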